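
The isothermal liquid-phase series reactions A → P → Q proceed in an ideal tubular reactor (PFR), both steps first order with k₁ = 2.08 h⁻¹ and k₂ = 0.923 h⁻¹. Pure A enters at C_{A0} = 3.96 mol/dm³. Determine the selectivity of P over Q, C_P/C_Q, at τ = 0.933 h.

1.41

The intermediate concentration in a first-order A→B→C sequence is C_P = k₁C_{A0}(e^(−k₁τ) − e^(−k₂τ))/(k₂−k₁).
e^(−k₁τ) = e^(−2.08×0.933) = e^(−1.941) = 0.1436; e^(−k₂τ) = e^(−0.8612) = 0.4227.
C_P = 2.08×3.96/(0.923−2.08) × (0.1436−0.4227) = (-7.119)×(-0.2791) = 1.987 mol/dm³.
C_A = C_{A0}e^(−k₁τ) = 0.5687 mol/dm³, so C_Q = C_{A0}−C_A−C_P = 1.405 mol/dm³; C_P/C_Q = 1.41.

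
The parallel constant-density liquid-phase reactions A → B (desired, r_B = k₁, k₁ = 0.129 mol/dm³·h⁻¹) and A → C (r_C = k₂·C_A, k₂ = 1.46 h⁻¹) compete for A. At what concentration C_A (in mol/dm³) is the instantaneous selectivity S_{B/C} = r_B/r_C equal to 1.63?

0.0542 mol/dm³

S_{B/C} = (k₁/k₂)·C_A⁻¹ ⇒ C_A = (S·k₂/k₁)^(-1).
= (1.63×1.46/0.129)^(-1) = (18.45)^(-1) = 0.0542 mol/dm³.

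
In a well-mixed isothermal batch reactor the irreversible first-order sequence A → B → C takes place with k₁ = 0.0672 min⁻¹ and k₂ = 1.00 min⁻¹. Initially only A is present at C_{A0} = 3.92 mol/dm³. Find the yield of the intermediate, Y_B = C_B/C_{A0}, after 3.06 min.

0.0553

Solving the coupled first-order balances gives C_B(t) = [k₁/(k₂−k₁)]·C_{A0}·(e^(−k₁t) − e^(−k₂t)).
e^(−k₁t) = e^(−0.0672×3.06) = e^(−0.2056) = 0.8141; e^(−k₂t) = e^(−3.060) = 0.04689.
C_B = 0.0672×3.92/(1.00−0.0672) × (0.8141−0.04689) = 0.2824×0.7672 = 0.2167 mol/dm³.
Y_B = C_B/C_{A0} = 0.2167/3.92 = 0.0553.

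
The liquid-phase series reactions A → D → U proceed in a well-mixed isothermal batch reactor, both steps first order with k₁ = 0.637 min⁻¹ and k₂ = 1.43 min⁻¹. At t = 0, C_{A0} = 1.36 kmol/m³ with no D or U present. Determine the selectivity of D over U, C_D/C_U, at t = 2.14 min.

0.291

For first-order series with pure A initially, C_D(t) = k₁C_{A0}/(k₂−k₁)·(e^(−k₁t) − e^(−k₂t)).
e^(−k₁t) = e^(−0.637×2.14) = e^(−1.363) = 0.2558; e^(−k₂t) = e^(−3.060) = 0.04688.
C_D = 0.637×1.36/(1.43−0.637) × (0.2558−0.04688) = 1.092×0.2090 = 0.2283 kmol/m³.
C_A = C_{A0}e^(−k₁t) = 0.3480 kmol/m³, so C_U = C_{A0}−C_A−C_D = 0.7838 kmol/m³; C_D/C_U = 0.291.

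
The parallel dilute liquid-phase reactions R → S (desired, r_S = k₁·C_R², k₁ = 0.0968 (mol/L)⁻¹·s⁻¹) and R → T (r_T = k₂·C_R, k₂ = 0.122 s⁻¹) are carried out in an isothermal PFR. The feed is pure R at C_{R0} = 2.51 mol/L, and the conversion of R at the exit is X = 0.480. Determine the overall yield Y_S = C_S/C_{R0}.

C_R = C_{R0}(1−X) = 1.305 mol/L.
Along a PFR/batch, dC_T/dC_R = −r_T/(r_S+r_T) = −k₂/(k₂+k₁·C_R).
Integrating from C_{R0} to C_R: C_T = (0.122/0.0968)·ln[(0.122+0.0968·2.51)/(0.122+0.0968·1.31)] = 1.260·ln(0.3650/0.2483) = 0.4852 mol/L.
Then C_S = (C_{R0}−C_R) − C_T = 1.205 − 0.4852 = 0.7196 mol/L.
Y_S = C_S/C_{R0} = 0.7196/2.51 = 0.287.

0.287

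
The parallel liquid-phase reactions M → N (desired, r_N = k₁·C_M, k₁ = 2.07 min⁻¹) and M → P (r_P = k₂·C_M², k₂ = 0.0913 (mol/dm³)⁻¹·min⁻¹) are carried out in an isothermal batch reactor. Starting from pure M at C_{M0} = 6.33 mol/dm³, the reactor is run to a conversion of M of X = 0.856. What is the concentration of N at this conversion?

C_M = C_{M0}(1−X) = 0.9115 mol/dm³.
Along a PFR/batch, dC_N/dC_M = −r_N/(r_N+r_P) = −k₁/(k₁+k₂·C_M).
Integrating from C_{M0} to C_M: C_N = (2.07/0.0913)·ln[(2.07+0.0913·6.33)/(2.07+0.0913·0.912)] = 22.67·ln(2.648/2.153) = 4.689 mol/dm³.

4.69 mol/dm³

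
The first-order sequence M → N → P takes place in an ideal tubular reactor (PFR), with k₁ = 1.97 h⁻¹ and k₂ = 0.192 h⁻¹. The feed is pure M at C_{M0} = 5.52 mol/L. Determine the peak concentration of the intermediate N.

4.29 mol/L

Evaluating C_N at τ_opt = ln(k₂/k₁)/(k₂−k₁) gives C_{N,max}/C_{M0} = (k₁/k₂)^[k₂/(k₂−k₁)].
= (1.97/0.192)^(0.192/(0.192−1.97)) = (10.26)^(-0.1080) = 0.7777.
C_{N,max} = 0.7777×5.52 = 4.29 mol/L.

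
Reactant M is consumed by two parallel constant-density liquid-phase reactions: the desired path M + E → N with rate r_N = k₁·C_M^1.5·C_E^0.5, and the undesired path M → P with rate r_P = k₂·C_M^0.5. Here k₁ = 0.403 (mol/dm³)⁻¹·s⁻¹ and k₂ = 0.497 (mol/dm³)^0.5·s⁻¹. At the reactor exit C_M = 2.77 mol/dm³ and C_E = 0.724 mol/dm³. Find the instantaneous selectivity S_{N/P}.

1.91

S_{N/P} = r_N/r_P = (k₁·C_M^1.5·C_E^0.5)/(k₂·C_M^0.5) = (k₁/k₂)·C_M·C_E^0.5.
= (0.403×2.770^1.5×0.7240^0.5) / (0.497×2.770^0.5) = 1.581/0.8272 = 1.91.
Since the desired path is higher order in M, keeping C_M high (PFR or concentrated feed) favours N.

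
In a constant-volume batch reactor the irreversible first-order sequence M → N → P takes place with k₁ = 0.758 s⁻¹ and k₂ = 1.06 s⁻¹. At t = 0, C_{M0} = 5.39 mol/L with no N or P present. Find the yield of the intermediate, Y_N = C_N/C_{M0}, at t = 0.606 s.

The intermediate concentration in a first-order A→B→C sequence is C_N = k₁C_{M0}(e^(−k₁t) − e^(−k₂t))/(k₂−k₁).
e^(−k₁t) = e^(−0.758×0.606) = e^(−0.4593) = 0.6317; e^(−k₂t) = e^(−0.6424) = 0.5260.
C_N = 0.758×5.39/(1.06−0.758) × (0.6317−0.5260) = 13.53×0.1056 = 1.429 mol/L.
Y_N = C_N/C_{M0} = 1.429/5.39 = 0.265.

0.265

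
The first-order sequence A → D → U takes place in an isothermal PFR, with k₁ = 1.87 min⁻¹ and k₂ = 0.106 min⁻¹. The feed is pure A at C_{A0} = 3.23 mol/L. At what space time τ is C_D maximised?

Setting dC_D/dτ = 0 gives τ_opt = ln(k₂/k₁)/(k₂−k₁).
= ln(0.106/1.87)/(0.106−1.87) = ln(0.05668)/-1.764 = -2.870/-1.764 = 1.63 min.

1.63 min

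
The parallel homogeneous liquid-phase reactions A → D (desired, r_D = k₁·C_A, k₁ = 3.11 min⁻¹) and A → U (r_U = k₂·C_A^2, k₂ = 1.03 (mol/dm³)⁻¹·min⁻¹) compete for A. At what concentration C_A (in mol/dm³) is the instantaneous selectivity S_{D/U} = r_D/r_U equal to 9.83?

0.307 mol/dm³

S_{D/U} = (k₁/k₂)·C_A⁻¹ ⇒ C_A = (S·k₂/k₁)^(-1).
= (9.83×1.03/3.11)^(-1) = (3.256)^(-1) = 0.307 mol/dm³.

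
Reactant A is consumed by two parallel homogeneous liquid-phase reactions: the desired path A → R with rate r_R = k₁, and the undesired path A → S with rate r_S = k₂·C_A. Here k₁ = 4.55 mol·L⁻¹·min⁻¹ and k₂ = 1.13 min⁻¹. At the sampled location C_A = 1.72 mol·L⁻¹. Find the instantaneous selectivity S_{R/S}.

S_{R/S} = r_R/r_S = (k₁)/(k₂·C_A) = (k₁/k₂)·C_A⁻¹.
= (4.55) / (1.13×1.720) = 4.550/1.944 = 2.34.
The undesired path is higher order in A, so low C_A (CSTR or dilute feed) favours R.

2.34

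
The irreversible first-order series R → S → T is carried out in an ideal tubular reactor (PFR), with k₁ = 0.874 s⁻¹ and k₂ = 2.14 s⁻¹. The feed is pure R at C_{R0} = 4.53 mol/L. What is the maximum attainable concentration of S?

Evaluating C_S at τ_opt = ln(k₂/k₁)/(k₂−k₁) gives C_{S,max}/C_{R0} = (k₁/k₂)^[k₂/(k₂−k₁)].
= (0.874/2.14)^(2.14/(2.14−0.874)) = (0.4084)^(1.690) = 0.2201.
C_{S,max} = 0.2201×4.53 = 0.997 mol/L.

0.997 mol/L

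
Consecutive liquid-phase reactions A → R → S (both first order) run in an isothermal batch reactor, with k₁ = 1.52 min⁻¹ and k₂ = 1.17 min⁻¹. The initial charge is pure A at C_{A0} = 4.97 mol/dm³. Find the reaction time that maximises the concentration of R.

The intermediate peaks when r₁ = r₂, i.e. k₁e^(−k₁t) = k₂e^(−k₂t), giving t_opt = ln(k₂/k₁)/(k₂−k₁).
= ln(1.17/1.52)/(1.17−1.52) = ln(0.7697)/-0.3500 = -0.2617/-0.3500 = 0.748 min.

0.748 min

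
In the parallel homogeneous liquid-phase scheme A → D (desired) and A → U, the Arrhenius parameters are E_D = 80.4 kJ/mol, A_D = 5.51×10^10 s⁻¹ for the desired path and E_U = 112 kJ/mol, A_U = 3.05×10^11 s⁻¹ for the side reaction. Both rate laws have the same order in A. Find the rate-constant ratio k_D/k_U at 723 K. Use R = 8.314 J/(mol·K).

With equal orders, S_{D/U} = k_D/k_U = (A_D/A_U)·exp[(E_U−E_D)/(RT)].
(E_U−E_D)/(RT) = (112−80.4)×10³/(8.314×723) = 31600/6011 = 5.257.
k_D/k_U = (5.51×10^10/3.05×10^11)·exp(5.257) = 0.1807 × 191.9 = 34.7.

34.7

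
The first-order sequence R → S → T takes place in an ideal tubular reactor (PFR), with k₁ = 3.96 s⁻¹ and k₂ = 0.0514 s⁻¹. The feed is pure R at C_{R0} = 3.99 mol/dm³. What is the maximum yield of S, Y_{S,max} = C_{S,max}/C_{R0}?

Evaluating C_S at τ_opt = ln(k₂/k₁)/(k₂−k₁) gives C_{S,max}/C_{R0} = (k₁/k₂)^[k₂/(k₂−k₁)].
= (3.96/0.0514)^(0.0514/(0.0514−3.96)) = (77.04)^(-0.01315) = 0.9445.

0.944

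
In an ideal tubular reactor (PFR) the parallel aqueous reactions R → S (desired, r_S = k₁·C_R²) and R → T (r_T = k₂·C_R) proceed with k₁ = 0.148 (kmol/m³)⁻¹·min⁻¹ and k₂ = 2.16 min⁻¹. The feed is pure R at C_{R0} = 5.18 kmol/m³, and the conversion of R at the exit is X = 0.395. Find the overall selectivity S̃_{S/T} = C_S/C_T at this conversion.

C_R = C_{R0}(1−X) = 3.134 kmol/m³.
Along a PFR/batch, dC_T/dC_R = −r_T/(r_S+r_T) = −k₂/(k₂+k₁·C_R).
Integrating from C_{R0} to C_R: C_T = (2.16/0.148)·ln[(2.16+0.148·5.18)/(2.16+0.148·3.13)] = 14.59·ln(2.927/2.624) = 1.594 kmol/m³.
Then C_S = (C_{R0}−C_R) − C_T = 2.046 − 1.594 = 0.4520 kmol/m³.
S̃_{S/T} = C_S/C_T = 0.4520/1.594 = 0.284.

0.284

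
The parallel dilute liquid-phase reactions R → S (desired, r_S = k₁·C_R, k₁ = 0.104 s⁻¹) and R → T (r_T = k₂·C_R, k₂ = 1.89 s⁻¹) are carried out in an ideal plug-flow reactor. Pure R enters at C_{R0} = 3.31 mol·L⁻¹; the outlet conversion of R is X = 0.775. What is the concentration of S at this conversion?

C_R = C_{R0}(1−X) = 0.7447 mol·L⁻¹.
Both paths are first order in R, so the instantaneous fraction to S is constant: dC_S/d(−C_R) = k₁/(k₁+k₂) = 0.05216.
C_S = 0.05216·(C_{R0}−C_R) = 0.05216×2.565 = 0.134 mol·L⁻¹.

0.134 mol·L⁻¹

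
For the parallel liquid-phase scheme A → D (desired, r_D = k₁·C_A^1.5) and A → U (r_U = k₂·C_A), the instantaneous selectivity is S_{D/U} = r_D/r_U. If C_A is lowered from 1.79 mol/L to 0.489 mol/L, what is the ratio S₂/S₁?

S_{D/U} = (k₁/k₂)·C_A^0.5, so S₂/S₁ = (C_{A,2}/C_{A,1})^0.5.
= (0.489/1.79)^0.5 = (0.2732)^0.5 = 0.523.
Selectivity toward D falls as C_A falls — high-concentration operation is favoured.

0.523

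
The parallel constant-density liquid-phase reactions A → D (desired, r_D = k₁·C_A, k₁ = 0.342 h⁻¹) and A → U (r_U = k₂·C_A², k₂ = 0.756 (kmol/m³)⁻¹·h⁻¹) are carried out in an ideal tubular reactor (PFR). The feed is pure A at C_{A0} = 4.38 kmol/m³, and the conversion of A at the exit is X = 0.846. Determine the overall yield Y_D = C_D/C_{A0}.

0.150

C_A = C_{A0}(1−X) = 0.6745 kmol/m³.
Along a PFR/batch, dC_D/dC_A = −r_D/(r_D+r_U) = −k₁/(k₁+k₂·C_A).
Integrating from C_{A0} to C_A: C_D = (0.342/0.756)·ln[(0.342+0.756·4.38)/(0.342+0.756·0.675)] = 0.4524·ln(3.653/0.8519) = 0.6586 kmol/m³.
Y_D = C_D/C_{A0} = 0.6586/4.38 = 0.150.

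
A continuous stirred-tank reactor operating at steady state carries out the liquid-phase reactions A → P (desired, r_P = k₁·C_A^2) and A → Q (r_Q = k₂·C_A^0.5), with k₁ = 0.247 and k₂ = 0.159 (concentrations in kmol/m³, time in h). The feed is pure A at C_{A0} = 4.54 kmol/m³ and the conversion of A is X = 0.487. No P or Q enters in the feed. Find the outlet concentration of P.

Exit C_A = C_{A0}(1−X) = 4.54×0.513 = 2.329 kmol/m³.
Rates in a CSTR are evaluated at the outlet concentration: r_P = 0.247×2.329^2 = 1.340, r_Q = 0.159×2.329^0.5 = 0.2427.
Fraction of consumed A going to P: r_P/(r_P+r_Q) = 0.8467.
C_P = 0.8467·C_{A0}·X = 0.8467×4.54×0.487 = 1.87 kmol/m³.

1.87 kmol/m³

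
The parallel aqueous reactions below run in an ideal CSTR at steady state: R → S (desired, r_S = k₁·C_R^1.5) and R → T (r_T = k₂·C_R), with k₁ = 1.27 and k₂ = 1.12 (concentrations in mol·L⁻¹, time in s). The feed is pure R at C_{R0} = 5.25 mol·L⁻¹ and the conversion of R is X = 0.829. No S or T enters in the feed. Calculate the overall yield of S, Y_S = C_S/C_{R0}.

Exit C_R = C_{R0}(1−X) = 5.25×0.171 = 0.8978 mol·L⁻¹.
Rates in a CSTR are evaluated at the outlet concentration: r_S = 1.27×0.8978^1.5 = 1.080, r_T = 1.12×0.8978 = 1.005.
Fraction of consumed R going to S: r_S/(r_S+r_T) = 0.5179.
C_S = 0.5179·C_{R0}·X = 0.5179×5.25×0.829 = 2.25 mol·L⁻¹; Y_S = C_S/C_{R0} = 0.429.

0.429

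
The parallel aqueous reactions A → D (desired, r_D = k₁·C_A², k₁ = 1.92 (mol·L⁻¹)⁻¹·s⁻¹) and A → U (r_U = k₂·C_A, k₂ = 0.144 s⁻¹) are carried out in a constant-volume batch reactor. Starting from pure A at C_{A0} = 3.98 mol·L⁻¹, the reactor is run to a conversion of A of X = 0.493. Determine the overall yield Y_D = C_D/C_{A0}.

C_A = C_{A0}(1−X) = 2.018 mol·L⁻¹.
Along a PFR/batch, dC_U/dC_A = −r_U/(r_D+r_U) = −k₂/(k₂+k₁·C_A).
Integrating from C_{A0} to C_A: C_U = (0.144/1.92)·ln[(0.144+1.92·3.98)/(0.144+1.92·2.02)] = 0.07500·ln(7.786/4.018) = 0.04961 mol·L⁻¹.
Then C_D = (C_{A0}−C_A) − C_U = 1.962 − 0.04961 = 1.913 mol·L⁻¹.
Y_D = C_D/C_{A0} = 1.913/3.98 = 0.481.

0.481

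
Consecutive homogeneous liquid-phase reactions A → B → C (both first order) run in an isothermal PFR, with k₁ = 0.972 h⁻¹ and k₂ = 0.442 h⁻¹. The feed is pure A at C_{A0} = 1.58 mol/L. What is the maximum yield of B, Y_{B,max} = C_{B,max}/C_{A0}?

0.518

For a first-order series the maximum intermediate yield is C_{B,max}/C_{A0} = (k₁/k₂)^[k₂/(k₂−k₁)].
= (0.972/0.442)^(0.442/(0.442−0.972)) = (2.199)^(-0.8340) = 0.5183.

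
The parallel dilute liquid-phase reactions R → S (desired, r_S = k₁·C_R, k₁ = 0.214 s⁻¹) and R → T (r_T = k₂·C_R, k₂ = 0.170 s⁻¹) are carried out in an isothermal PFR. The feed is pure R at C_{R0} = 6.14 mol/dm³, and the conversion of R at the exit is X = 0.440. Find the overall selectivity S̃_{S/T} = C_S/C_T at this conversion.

1.26

C_R = C_{R0}(1−X) = 3.438 mol/dm³.
Both paths are first order in R, so the instantaneous fraction to S is constant: dC_S/d(−C_R) = k₁/(k₁+k₂) = 0.5573.
C_S = 0.5573·(C_{R0}−C_R) = 0.5573×2.702 = 1.51 mol/dm³.
C_T = (C_{R0}−C_R)−C_S = 1.196 mol/dm³; S̃_{S/T} = 1.506/1.196 = 1.26.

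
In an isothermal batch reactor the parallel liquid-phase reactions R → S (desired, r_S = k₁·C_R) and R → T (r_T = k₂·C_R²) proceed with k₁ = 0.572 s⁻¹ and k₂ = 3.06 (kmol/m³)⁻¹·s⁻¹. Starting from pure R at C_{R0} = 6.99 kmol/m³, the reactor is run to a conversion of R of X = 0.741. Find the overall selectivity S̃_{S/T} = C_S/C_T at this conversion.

C_R = C_{R0}(1−X) = 1.810 kmol/m³.
Along a PFR/batch, dC_S/dC_R = −r_S/(r_S+r_T) = −k₁/(k₁+k₂·C_R).
Integrating from C_{R0} to C_R: C_S = (0.572/3.06)·ln[(0.572+3.06·6.99)/(0.572+3.06·1.81)] = 0.1869·ln(21.96/6.112) = 0.2391 kmol/m³.
C_T = (C_{R0}−C_R)−C_S = 4.940 kmol/m³; S̃_{S/T} = 0.2391/4.940 = 0.0484.

0.0484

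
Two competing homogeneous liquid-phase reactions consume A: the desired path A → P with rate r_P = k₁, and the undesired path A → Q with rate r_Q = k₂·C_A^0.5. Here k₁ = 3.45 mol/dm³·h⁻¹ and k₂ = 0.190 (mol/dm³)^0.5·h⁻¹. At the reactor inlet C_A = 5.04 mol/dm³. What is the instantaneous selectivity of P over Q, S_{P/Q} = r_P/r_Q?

S_{P/Q} = r_P/r_Q = (k₁)/(k₂·C_A^0.5) = (k₁/k₂)·C_A^-0.5.
= (3.45) / (0.190×5.040^0.5) = 3.450/0.4265 = 8.09.

8.09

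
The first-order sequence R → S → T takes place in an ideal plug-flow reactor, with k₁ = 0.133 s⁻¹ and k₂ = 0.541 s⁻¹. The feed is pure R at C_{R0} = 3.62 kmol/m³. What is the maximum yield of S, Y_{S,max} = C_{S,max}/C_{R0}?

For a first-order series the maximum intermediate yield is C_{S,max}/C_{R0} = (k₁/k₂)^[k₂/(k₂−k₁)].
= (0.133/0.541)^(0.541/(0.541−0.133)) = (0.2458)^(1.326) = 0.1556.

0.156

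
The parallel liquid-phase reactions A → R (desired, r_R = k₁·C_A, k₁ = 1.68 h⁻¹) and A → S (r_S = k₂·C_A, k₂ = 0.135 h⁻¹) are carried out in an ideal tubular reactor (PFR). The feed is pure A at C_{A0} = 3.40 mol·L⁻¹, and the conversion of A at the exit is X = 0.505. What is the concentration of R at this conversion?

C_A = C_{A0}(1−X) = 1.683 mol·L⁻¹.
Both paths are first order in A, so the instantaneous fraction to R is constant: dC_R/d(−C_A) = k₁/(k₁+k₂) = 0.9256.
C_R = 0.9256·(C_{A0}−C_A) = 0.9256×1.717 = 1.59 mol·L⁻¹.

1.59 mol·L⁻¹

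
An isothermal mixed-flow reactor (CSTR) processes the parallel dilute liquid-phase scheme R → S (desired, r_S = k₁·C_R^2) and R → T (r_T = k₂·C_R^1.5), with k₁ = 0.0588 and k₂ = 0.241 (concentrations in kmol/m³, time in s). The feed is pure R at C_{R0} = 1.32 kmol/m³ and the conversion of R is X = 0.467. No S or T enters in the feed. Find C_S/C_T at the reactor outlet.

0.205

Exit C_R = C_{R0}(1−X) = 1.32×0.533 = 0.7036 kmol/m³.
A CSTR operates uniformly at the exit composition, giving r_S = 0.02911 and r_T = 0.1422 (each k·C_R^n at C_R = 0.7036).
Overall selectivity = C_S/C_T = r_Sτ/(r_Tτ) = r_S/r_T = 0.205.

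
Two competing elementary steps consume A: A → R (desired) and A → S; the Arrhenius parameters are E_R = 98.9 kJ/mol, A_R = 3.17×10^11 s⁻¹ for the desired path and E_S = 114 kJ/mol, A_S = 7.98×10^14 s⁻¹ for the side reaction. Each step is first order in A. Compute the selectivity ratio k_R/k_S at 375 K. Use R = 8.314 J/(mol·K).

0.0504

k_R/k_S = (A_R/A_S)·exp[−(E_R−E_S)/(RT)] = (A_R/A_S)·exp[(E_S−E_R)/(RT)].
(E_S−E_R)/(RT) = (114−98.9)×10³/(8.314×375) = 15100/3118 = 4.843.
k_R/k_S = (3.17×10^11/7.98×10^14)·exp(4.843) = 3.972×10^-4 × 126.9 = 0.0504.
Since E_R < E_S, lowering the temperature improves selectivity toward R.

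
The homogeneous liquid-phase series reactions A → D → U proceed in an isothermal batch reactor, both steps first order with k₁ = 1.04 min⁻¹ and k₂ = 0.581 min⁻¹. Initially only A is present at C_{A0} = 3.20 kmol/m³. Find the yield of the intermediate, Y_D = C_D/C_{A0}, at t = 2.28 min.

0.391

The intermediate concentration in a first-order A→B→C sequence is C_D = k₁C_{A0}(e^(−k₁t) − e^(−k₂t))/(k₂−k₁).
e^(−k₁t) = e^(−1.04×2.28) = e^(−2.371) = 0.09337; e^(−k₂t) = e^(−1.325) = 0.2659.
C_D = 1.04×3.20/(0.581−1.04) × (0.09337−0.2659) = (-7.251)×(-0.1725) = 1.251 kmol/m³.
Y_D = C_D/C_{A0} = 1.251/3.20 = 0.391.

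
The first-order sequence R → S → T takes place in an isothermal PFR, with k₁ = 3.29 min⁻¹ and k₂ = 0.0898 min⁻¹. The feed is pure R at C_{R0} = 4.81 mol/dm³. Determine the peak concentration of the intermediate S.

4.35 mol/dm³

Evaluating C_S at τ_opt = ln(k₂/k₁)/(k₂−k₁) gives C_{S,max}/C_{R0} = (k₁/k₂)^[k₂/(k₂−k₁)].
= (3.29/0.0898)^(0.0898/(0.0898−3.29)) = (36.64)^(-0.02806) = 0.9039.
C_{S,max} = 0.9039×4.81 = 4.35 mol/dm³.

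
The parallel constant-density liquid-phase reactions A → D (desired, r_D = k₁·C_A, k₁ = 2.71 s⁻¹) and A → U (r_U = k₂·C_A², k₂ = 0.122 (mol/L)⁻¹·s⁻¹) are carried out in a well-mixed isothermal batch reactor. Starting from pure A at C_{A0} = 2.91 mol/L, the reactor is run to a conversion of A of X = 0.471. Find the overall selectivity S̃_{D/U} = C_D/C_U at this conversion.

10.0

C_A = C_{A0}(1−X) = 1.539 mol/L.
Along a PFR/batch, dC_D/dC_A = −r_D/(r_D+r_U) = −k₁/(k₁+k₂·C_A).
Integrating from C_{A0} to C_A: C_D = (2.71/0.122)·ln[(2.71+0.122·2.91)/(2.71+0.122·1.54)] = 22.21·ln(3.065/2.898) = 1.246 mol/L.
C_U = (C_{A0}−C_A)−C_D = 0.1244 mol/L; S̃_{D/U} = 1.246/0.1244 = 10.0.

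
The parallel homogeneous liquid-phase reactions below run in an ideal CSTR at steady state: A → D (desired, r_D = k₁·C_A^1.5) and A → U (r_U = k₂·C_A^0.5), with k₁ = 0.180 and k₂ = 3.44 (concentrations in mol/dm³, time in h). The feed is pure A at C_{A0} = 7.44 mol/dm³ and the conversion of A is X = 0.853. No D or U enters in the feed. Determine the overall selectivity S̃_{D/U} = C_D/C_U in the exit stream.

0.0572

Exit C_A = C_{A0}(1−X) = 7.44×0.147 = 1.094 mol/dm³.
A CSTR operates uniformly at the exit composition, giving r_D = 0.2059 and r_U = 3.598 (each k·C_A^n at C_A = 1.094).
Overall selectivity = C_D/C_U = r_Dτ/(r_Uτ) = r_D/r_U = 0.0572.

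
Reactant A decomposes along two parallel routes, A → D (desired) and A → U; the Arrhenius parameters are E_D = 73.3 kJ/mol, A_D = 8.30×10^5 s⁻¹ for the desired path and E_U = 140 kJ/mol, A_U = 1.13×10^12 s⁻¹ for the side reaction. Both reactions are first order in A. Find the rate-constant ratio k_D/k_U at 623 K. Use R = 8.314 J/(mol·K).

With equal orders, S_{D/U} = k_D/k_U = (A_D/A_U)·exp[(E_U−E_D)/(RT)].
(E_U−E_D)/(RT) = (140−73.3)×10³/(8.314×623) = 66700/5180 = 12.88.
k_D/k_U = (8.30×10^5/1.13×10^12)·exp(12.88) = 7.345×10^-7 × 3.914×10^5 = 0.287.
Since E_D < E_U, lowering the temperature improves selectivity toward D.

0.287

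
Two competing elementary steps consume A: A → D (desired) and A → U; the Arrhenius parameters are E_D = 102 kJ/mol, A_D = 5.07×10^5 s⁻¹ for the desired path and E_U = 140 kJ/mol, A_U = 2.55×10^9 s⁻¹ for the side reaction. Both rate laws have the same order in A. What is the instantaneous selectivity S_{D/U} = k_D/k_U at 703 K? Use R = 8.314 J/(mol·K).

0.132

k_D/k_U = (A_D/A_U)·exp[−(E_D−E_U)/(RT)] = (A_D/A_U)·exp[(E_U−E_D)/(RT)].
(E_U−E_D)/(RT) = (140−102)×10³/(8.314×703) = 38000/5845 = 6.502.
k_D/k_U = (5.07×10^5/2.55×10^9)·exp(6.502) = 1.988×10^-4 × 666.2 = 0.132.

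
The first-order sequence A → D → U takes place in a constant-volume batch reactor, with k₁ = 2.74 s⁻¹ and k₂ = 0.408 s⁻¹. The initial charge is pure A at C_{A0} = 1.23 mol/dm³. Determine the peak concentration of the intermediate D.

For a first-order series the maximum intermediate yield is C_{D,max}/C_{A0} = (k₁/k₂)^[k₂/(k₂−k₁)].
= (2.74/0.408)^(0.408/(0.408−2.74)) = (6.716)^(-0.1750) = 0.7166.
C_{D,max} = 0.7166×1.23 = 0.881 mol/dm³.

0.881 mol/dm³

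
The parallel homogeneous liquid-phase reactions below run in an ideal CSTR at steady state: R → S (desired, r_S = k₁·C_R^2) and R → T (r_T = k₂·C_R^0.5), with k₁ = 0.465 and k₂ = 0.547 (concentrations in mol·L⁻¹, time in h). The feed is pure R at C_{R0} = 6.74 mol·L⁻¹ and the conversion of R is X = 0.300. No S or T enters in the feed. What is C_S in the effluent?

Exit C_R = C_{R0}(1−X) = 6.74×0.700 = 4.718 mol·L⁻¹.
In a CSTR the entire volume is at exit conditions, so r_S = 0.465×4.718^2 = 10.35 and r_T = 0.547×4.718^0.5 = 1.188.
Fraction of consumed R going to S: r_S/(r_S+r_T) = 0.8970.
C_S = 0.8970·C_{R0}·X = 0.8970×6.74×0.300 = 1.81 mol·L⁻¹.

1.81 mol·L⁻¹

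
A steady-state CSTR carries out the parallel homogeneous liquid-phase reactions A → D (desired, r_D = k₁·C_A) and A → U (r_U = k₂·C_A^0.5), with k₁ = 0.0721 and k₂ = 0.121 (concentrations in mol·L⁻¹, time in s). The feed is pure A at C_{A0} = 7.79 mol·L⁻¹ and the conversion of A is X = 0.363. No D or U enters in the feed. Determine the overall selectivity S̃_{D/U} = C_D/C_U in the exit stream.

1.33

Exit C_A = C_{A0}(1−X) = 7.79×0.637 = 4.962 mol·L⁻¹.
Rates in a CSTR are evaluated at the outlet concentration: r_D = 0.0721×4.962 = 0.3578, r_U = 0.121×4.962^0.5 = 0.2695.
Overall selectivity = C_D/C_U = r_Dτ/(r_Uτ) = r_D/r_U = 1.33.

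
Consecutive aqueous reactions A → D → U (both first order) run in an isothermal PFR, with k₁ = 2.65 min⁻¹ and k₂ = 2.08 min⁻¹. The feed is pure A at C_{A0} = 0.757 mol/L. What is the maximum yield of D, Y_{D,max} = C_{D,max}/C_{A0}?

0.413

For a first-order series the maximum intermediate yield is C_{D,max}/C_{A0} = (k₁/k₂)^[k₂/(k₂−k₁)].
= (2.65/2.08)^(2.08/(2.08−2.65)) = (1.274)^(-3.649) = 0.4132.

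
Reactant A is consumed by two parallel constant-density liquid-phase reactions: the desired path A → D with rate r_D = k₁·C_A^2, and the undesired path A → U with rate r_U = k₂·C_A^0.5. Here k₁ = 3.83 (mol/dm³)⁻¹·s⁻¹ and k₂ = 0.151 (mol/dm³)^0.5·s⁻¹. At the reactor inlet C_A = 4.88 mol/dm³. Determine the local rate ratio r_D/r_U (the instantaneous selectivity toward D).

273

S_{D/U} = r_D/r_U = (k₁·C_A^2)/(k₂·C_A^0.5) = (k₁/k₂)·C_A^1.5.
= (3.83×4.880^2) / (0.151×4.880^0.5) = 91.21/0.3336 = 273.
Since the desired path is higher order in A, keeping C_A high (PFR or concentrated feed) favours D.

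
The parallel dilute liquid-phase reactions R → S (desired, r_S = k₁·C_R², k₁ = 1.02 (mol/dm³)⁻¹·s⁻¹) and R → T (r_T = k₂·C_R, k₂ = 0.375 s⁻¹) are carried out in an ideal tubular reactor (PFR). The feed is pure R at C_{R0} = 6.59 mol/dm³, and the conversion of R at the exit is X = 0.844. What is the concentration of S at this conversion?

4.97 mol/dm³

C_R = C_{R0}(1−X) = 1.028 mol/dm³.
Along a PFR/batch, dC_T/dC_R = −r_T/(r_S+r_T) = −k₂/(k₂+k₁·C_R).
Integrating from C_{R0} to C_R: C_T = (0.375/1.02)·ln[(0.375+1.02·6.59)/(0.375+1.02·1.03)] = 0.3676·ln(7.097/1.424) = 0.5906 mol/dm³.
Then C_S = (C_{R0}−C_R) − C_T = 5.562 − 0.5906 = 4.971 mol/dm³.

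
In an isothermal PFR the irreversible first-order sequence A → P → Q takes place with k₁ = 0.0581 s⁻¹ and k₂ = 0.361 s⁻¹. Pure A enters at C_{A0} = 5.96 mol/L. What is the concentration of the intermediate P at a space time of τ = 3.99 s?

The intermediate concentration in a first-order A→B→C sequence is C_P = k₁C_{A0}(e^(−k₁τ) − e^(−k₂τ))/(k₂−k₁).
e^(−k₁τ) = e^(−0.0581×3.99) = e^(−0.2318) = 0.7931; e^(−k₂τ) = e^(−1.440) = 0.2368.
C_P = 0.0581×5.96/(0.361−0.0581) × (0.7931−0.2368) = 1.143×0.5563 = 0.6359 mol/L.

0.636 mol/L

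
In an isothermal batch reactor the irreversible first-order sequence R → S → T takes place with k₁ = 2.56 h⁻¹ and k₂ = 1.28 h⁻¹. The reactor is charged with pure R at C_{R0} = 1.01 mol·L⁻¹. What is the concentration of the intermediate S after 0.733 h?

0.481 mol·L⁻¹

Solving the coupled first-order balances gives C_S(t) = [k₁/(k₂−k₁)]·C_{R0}·(e^(−k₁t) − e^(−k₂t)).
e^(−k₁t) = e^(−2.56×0.733) = e^(−1.876) = 0.1531; e^(−k₂t) = e^(−0.9382) = 0.3913.
C_S = 2.56×1.01/(1.28−2.56) × (0.1531−0.3913) = (-2.020)×(-0.2382) = 0.4811 mol·L⁻¹.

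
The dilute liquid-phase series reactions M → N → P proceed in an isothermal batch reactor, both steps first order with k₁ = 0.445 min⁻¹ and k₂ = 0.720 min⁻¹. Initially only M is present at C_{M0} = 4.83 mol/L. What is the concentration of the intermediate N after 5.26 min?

0.575 mol/L

The intermediate concentration in a first-order A→B→C sequence is C_N = k₁C_{M0}(e^(−k₁t) − e^(−k₂t))/(k₂−k₁).
e^(−k₁t) = e^(−0.445×5.26) = e^(−2.341) = 0.09626; e^(−k₂t) = e^(−3.787) = 0.02266.
C_N = 0.445×4.83/(0.720−0.445) × (0.09626−0.02266) = 7.816×0.07360 = 0.5753 mol/L.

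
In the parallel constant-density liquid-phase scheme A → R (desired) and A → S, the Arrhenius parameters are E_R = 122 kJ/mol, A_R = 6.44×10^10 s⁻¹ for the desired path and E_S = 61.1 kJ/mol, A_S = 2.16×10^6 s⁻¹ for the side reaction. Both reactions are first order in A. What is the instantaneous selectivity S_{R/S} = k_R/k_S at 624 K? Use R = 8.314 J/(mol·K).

0.238

Since both paths have the same order in A, the concentration cancels and S_{R/S} = k_R/k_S = (A_R/A_S)·exp[(E_S−E_R)/(RT)].
(E_S−E_R)/(RT) = (61.1−122)×10³/(8.314×624) = -60900/5188 = -11.74.
k_R/k_S = (6.44×10^10/2.16×10^6)·exp(-11.74) = 29815 × 7.978×10^-6 = 0.238.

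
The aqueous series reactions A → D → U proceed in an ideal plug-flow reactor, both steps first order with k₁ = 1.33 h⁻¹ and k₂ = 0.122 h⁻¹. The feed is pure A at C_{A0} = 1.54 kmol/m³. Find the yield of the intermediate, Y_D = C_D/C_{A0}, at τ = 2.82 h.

Solving the coupled first-order balances gives C_D(τ) = [k₁/(k₂−k₁)]·C_{A0}·(e^(−k₁τ) − e^(−k₂τ)).
e^(−k₁τ) = e^(−1.33×2.82) = e^(−3.751) = 0.02350; e^(−k₂τ) = e^(−0.3440) = 0.7089.
C_D = 1.33×1.54/(0.122−1.33) × (0.02350−0.7089) = (-1.696)×(-0.6854) = 1.162 kmol/m³.
Y_D = C_D/C_{A0} = 1.162/1.54 = 0.755.

0.755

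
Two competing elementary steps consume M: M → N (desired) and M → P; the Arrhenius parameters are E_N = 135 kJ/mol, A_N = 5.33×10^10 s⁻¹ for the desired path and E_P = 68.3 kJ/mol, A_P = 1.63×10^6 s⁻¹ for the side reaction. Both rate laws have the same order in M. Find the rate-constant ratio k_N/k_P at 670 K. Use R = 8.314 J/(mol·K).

0.206

k_N/k_P = (A_N/A_P)·exp[−(E_N−E_P)/(RT)] = (A_N/A_P)·exp[(E_P−E_N)/(RT)].
(E_P−E_N)/(RT) = (68.3−135)×10³/(8.314×670) = -66700/5570 = -11.97.
k_N/k_P = (5.33×10^10/1.63×10^6)·exp(-11.97) = 32699 × 6.306×10^-6 = 0.206.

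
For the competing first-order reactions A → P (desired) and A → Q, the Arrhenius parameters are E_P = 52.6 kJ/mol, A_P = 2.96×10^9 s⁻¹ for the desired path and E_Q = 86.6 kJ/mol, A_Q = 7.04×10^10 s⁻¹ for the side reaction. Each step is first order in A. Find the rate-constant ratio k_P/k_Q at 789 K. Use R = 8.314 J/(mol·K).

7.49

k_P/k_Q = (A_P/A_Q)·exp[−(E_P−E_Q)/(RT)] = (A_P/A_Q)·exp[(E_Q−E_P)/(RT)].
(E_Q−E_P)/(RT) = (86.6−52.6)×10³/(8.314×789) = 34000/6560 = 5.183.
k_P/k_Q = (2.96×10^9/7.04×10^10)·exp(5.183) = 0.04205 × 178.2 = 7.49.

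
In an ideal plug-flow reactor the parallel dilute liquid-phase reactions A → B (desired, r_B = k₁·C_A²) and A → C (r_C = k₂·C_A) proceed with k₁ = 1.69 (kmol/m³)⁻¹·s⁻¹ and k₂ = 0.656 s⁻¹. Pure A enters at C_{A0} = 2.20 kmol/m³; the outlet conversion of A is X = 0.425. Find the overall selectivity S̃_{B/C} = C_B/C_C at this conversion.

C_A = C_{A0}(1−X) = 1.265 kmol/m³.
Along a PFR/batch, dC_C/dC_A = −r_C/(r_B+r_C) = −k₂/(k₂+k₁·C_A).
Integrating from C_{A0} to C_A: C_C = (0.656/1.69)·ln[(0.656+1.69·2.20)/(0.656+1.69·1.26)] = 0.3882·ln(4.374/2.794) = 0.1740 kmol/m³.
Then C_B = (C_{A0}−C_A) − C_C = 0.9350 − 0.1740 = 0.7610 kmol/m³.
S̃_{B/C} = C_B/C_C = 0.7610/0.1740 = 4.37.

4.37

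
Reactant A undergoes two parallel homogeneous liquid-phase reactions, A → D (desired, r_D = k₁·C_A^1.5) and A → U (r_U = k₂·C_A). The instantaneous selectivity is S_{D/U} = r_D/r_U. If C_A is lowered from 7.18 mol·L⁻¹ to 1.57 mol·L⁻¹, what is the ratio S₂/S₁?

S_{D/U} = (k₁/k₂)·C_A^0.5, so S₂/S₁ = (C_{A,2}/C_{A,1})^0.5.
= (1.57/7.18)^0.5 = (0.2187)^0.5 = 0.468.
Selectivity toward D falls as C_A falls — high-concentration operation is favoured.

0.468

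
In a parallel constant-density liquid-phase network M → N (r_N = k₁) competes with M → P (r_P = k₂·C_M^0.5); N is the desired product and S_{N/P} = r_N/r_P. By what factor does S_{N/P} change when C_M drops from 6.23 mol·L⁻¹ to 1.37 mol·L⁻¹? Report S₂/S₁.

S_{N/P} = (k₁/k₂)·C_M^-0.5, so S₂/S₁ = (C_{M,2}/C_{M,1})^-0.5.
= (1.37/6.23)^(-0.5) = (0.2199)^(-0.5) = 2.13.
Selectivity toward N rises as C_M falls — low-concentration operation is favoured.

2.13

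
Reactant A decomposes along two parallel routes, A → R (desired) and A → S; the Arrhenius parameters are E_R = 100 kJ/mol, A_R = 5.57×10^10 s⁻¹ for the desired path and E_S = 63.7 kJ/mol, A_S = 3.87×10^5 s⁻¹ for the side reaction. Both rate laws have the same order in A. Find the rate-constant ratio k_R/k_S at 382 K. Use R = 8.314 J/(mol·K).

1.56

Since both paths have the same order in A, the concentration cancels and S_{R/S} = k_R/k_S = (A_R/A_S)·exp[(E_S−E_R)/(RT)].
(E_S−E_R)/(RT) = (63.7−100)×10³/(8.314×382) = -36300/3176 = -11.43.
k_R/k_S = (5.57×10^10/3.87×10^5)·exp(-11.43) = 1.439×10^5 × 1.087×10^-5 = 1.56.
Since E_R > E_S, raising the temperature improves selectivity toward R.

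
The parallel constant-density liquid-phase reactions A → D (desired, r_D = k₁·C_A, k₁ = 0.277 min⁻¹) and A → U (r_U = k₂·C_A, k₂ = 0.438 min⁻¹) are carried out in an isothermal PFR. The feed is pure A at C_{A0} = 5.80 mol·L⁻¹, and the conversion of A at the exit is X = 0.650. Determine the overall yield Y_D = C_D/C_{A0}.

0.252

C_A = C_{A0}(1−X) = 2.030 mol·L⁻¹.
Both paths are first order in A, so the instantaneous fraction to D is constant: dC_D/d(−C_A) = k₁/(k₁+k₂) = 0.3874.
C_D = 0.3874·(C_{A0}−C_A) = 0.3874×3.770 = 1.46 mol·L⁻¹.
Y_D = C_D/C_{A0} = 1.461/5.80 = 0.252.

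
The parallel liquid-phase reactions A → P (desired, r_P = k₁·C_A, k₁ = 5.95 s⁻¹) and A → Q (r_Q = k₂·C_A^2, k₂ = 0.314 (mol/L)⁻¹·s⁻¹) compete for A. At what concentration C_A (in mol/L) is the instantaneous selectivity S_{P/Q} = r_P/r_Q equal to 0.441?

43.0 mol/L

S_{P/Q} = (k₁/k₂)·C_A⁻¹ ⇒ C_A = (S·k₂/k₁)^(-1).
= (0.441×0.314/5.95)^(-1) = (0.02327)^(-1) = 43.0 mol/L.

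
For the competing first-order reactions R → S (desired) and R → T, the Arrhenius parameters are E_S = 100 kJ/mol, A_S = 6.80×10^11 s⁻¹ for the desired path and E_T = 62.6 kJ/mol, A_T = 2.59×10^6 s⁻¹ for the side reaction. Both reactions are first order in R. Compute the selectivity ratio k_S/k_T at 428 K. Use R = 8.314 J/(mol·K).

7.16

With equal orders, S_{S/T} = k_S/k_T = (A_S/A_T)·exp[(E_T−E_S)/(RT)].
(E_T−E_S)/(RT) = (62.6−100)×10³/(8.314×428) = -37400/3558 = -10.51.
k_S/k_T = (6.80×10^11/2.59×10^6)·exp(-10.51) = 2.625×10^5 × 2.725×10^-5 = 7.16.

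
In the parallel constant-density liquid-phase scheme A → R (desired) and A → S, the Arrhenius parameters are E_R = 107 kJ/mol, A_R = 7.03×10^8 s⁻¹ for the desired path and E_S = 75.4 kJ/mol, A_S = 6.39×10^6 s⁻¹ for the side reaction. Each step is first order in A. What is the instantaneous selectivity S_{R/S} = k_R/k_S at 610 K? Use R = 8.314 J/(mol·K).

0.216

k_R/k_S = (A_R/A_S)·exp[−(E_R−E_S)/(RT)] = (A_R/A_S)·exp[(E_S−E_R)/(RT)].
(E_S−E_R)/(RT) = (75.4−107)×10³/(8.314×610) = -31600/5072 = -6.231.
k_R/k_S = (7.03×10^8/6.39×10^6)·exp(-6.231) = 110.0 × 0.001968 = 0.216.
Since E_R > E_S, raising the temperature improves selectivity toward R.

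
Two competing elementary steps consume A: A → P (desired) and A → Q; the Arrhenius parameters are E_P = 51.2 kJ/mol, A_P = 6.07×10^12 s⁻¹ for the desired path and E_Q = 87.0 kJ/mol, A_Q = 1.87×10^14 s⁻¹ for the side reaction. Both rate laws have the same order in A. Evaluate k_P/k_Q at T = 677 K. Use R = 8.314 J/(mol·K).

With equal orders, S_{P/Q} = k_P/k_Q = (A_P/A_Q)·exp[(E_Q−E_P)/(RT)].
(E_Q−E_P)/(RT) = (87.0−51.2)×10³/(8.314×677) = 35800/5629 = 6.360.
k_P/k_Q = (6.07×10^12/1.87×10^14)·exp(6.360) = 0.03246 × 578.5 = 18.8.

18.8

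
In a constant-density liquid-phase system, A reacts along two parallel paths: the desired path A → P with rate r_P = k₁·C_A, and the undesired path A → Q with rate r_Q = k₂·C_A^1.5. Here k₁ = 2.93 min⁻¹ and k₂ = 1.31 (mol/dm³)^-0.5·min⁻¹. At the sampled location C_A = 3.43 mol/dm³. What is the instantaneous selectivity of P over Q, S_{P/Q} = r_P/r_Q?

1.21

S_{P/Q} = r_P/r_Q = (k₁·C_A)/(k₂·C_A^1.5) = (k₁/k₂)·C_A^-0.5.
= (2.93×3.430) / (1.31×3.430^1.5) = 10.05/8.322 = 1.21.
The undesired path is higher order in A, so low C_A (CSTR or dilute feed) favours P.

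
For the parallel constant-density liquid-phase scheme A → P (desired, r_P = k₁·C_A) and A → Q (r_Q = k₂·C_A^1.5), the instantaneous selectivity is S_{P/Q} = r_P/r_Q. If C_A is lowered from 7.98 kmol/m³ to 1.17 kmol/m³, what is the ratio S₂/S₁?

S_{P/Q} = (k₁/k₂)·C_A^-0.5, so S₂/S₁ = (C_{A,2}/C_{A,1})^-0.5.
= (1.17/7.98)^(-0.5) = (0.1466)^(-0.5) = 2.61.

2.61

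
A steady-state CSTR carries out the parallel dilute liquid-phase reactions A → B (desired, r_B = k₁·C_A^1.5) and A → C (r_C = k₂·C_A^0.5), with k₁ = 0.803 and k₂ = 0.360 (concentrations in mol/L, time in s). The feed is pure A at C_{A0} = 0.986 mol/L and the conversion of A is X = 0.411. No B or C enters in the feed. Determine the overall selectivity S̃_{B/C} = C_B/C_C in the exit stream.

1.30

Exit C_A = C_{A0}(1−X) = 0.986×0.589 = 0.5808 mol/L.
A CSTR operates uniformly at the exit composition, giving r_B = 0.3554 and r_C = 0.2743 (each k·C_A^n at C_A = 0.5808).
Overall selectivity = C_B/C_C = r_Bτ/(r_Cτ) = r_B/r_C = 1.30.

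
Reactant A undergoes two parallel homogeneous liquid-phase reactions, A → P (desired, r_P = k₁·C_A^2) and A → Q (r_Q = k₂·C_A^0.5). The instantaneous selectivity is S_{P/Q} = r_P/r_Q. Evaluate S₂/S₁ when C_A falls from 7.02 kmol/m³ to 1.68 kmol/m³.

0.117

S_{P/Q} = (k₁/k₂)·C_A^1.5, so S₂/S₁ = (C_{A,2}/C_{A,1})^1.5.
= (1.68/7.02)^1.5 = (0.2393)^1.5 = 0.117.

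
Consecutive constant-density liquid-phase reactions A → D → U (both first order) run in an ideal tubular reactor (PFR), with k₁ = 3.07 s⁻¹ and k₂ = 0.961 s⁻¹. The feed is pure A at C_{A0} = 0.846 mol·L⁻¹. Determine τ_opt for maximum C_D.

0.551 s

For first-order series the maximum of C_D occurs at τ_opt = ln(k₂/k₁)/(k₂−k₁).
= ln(0.961/3.07)/(0.961−3.07) = ln(0.3130)/-2.109 = -1.161/-2.109 = 0.551 s.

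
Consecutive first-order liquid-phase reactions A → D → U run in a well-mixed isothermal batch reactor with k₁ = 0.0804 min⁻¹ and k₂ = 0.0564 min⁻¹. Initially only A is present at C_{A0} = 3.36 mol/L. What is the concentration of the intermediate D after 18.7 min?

1.42 mol/L

The intermediate concentration in a first-order A→B→C sequence is C_D = k₁C_{A0}(e^(−k₁t) − e^(−k₂t))/(k₂−k₁).
e^(−k₁t) = e^(−0.0804×18.7) = e^(−1.503) = 0.2224; e^(−k₂t) = e^(−1.055) = 0.3483.
C_D = 0.0804×3.36/(0.0564−0.0804) × (0.2224−0.3483) = (-11.26)×(-0.1259) = 1.418 mol/L.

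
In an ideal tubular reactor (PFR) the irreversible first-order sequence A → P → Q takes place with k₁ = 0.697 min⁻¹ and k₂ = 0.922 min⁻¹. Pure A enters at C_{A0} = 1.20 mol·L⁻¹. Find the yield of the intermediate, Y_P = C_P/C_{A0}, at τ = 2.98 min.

0.190

For first-order series with pure A initially, C_P(τ) = k₁C_{A0}/(k₂−k₁)·(e^(−k₁τ) − e^(−k₂τ)).
e^(−k₁τ) = e^(−0.697×2.98) = e^(−2.077) = 0.1253; e^(−k₂τ) = e^(−2.748) = 0.06408.
C_P = 0.697×1.20/(0.922−0.697) × (0.1253−0.06408) = 3.717×0.06121 = 0.2276 mol·L⁻¹.
Y_P = C_P/C_{A0} = 0.2276/1.20 = 0.190.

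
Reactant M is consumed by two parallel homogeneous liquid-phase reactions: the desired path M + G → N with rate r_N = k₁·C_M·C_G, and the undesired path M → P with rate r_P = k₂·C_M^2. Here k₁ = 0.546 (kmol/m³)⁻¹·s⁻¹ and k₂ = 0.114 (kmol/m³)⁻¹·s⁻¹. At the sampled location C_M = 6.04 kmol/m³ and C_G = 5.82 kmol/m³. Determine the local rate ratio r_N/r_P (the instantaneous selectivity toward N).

4.62

S_{N/P} = r_N/r_P = (k₁·C_M·C_G)/(k₂·C_M^2) = (k₁/k₂)·C_M⁻¹·C_G.
= (0.546×6.040×5.820) / (0.114×6.040^2) = 19.19/4.159 = 4.62.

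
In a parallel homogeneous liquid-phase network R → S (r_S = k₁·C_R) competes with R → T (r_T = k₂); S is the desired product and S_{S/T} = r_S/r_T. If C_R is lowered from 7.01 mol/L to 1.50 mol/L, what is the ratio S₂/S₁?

0.214

S_{S/T} = (k₁/k₂)·C_R, so S₂/S₁ = (C_{R,2}/C_{R,1}).
= 1.50/7.01 = 0.214.
Selectivity toward S falls as C_R falls — high-concentration operation is favoured.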